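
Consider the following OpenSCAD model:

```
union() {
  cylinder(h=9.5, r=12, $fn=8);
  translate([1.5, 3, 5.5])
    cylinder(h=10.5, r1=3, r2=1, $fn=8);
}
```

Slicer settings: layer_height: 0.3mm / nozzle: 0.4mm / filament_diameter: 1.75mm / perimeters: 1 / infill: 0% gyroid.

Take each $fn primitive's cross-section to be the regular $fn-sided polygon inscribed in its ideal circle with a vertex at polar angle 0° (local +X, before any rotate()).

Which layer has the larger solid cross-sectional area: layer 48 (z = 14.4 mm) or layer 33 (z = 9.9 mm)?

layer 33 (z = 9.9 mm)

Layer 48 (z = 14.4): the cylinder does not reach this height (z outside [0, 9.5]); the cone at (1.5, 3) contributes a regular 8-gon of circumradius 1.305 (interpolated between r1=3 and r2=1 at t=0.848) (area = (8/2)·1.305²·sin(360°/8) = 4.82 mm²); Taking the union: only the cone at (1.5, 3) is present, so the union is just that shape — area = 4.82 mm². So its area = 4.82 mm². Layer 33 (z = 9.9): the cylinder is not intersected at this z (z outside [0, 9.5]); the cone at (1.5, 3) contributes a regular 8-gon of circumradius 2.162 (interpolated between r1=3 and r2=1 at t=0.419) (area = (8/2)·2.162²·sin(360°/8) = 13.22 mm²); Combining (union): only the cone at (1.5, 3) is present, so the union is just that shape — area = 13.22 mm². So its area = 13.22 mm². Layer 33 is larger (13.22 vs 4.82 mm²).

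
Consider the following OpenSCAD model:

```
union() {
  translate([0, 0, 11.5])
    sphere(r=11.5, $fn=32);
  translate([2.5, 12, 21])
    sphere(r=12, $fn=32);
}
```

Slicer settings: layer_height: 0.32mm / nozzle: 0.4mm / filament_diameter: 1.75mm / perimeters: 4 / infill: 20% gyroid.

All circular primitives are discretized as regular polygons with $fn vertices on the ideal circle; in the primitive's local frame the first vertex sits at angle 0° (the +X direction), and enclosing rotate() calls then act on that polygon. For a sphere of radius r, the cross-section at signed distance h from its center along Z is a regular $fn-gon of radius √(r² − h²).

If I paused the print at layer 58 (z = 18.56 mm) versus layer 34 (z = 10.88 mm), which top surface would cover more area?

Layer 58 (z = 18.56): the sphere: section is a regular 32-gon, circumradius = √(r²−h²) = √(11.5²−7.06²) = 9.078 (area = (32/2)·9.078²·sin(360°/32) = 257.23 mm²); the r=12 sphere at (2.5, 12) slices to a regular 32-gon of circumradius 11.749 (√(r²−h²) with h=2.44 from center) (area = (32/2)·11.749²·sin(360°/32) = 430.90 mm²); Merging all regions: the regions partially overlap — summed areas 688.13 mm² minus the doubly-counted overlap 98.15 mm² gives 589.98 mm² — area = 589.98 mm². So its area = 589.98 mm². Layer 34 (z = 10.88): the sphere: section is a regular 32-gon, circumradius = √(r²−h²) = √(11.5²−0.62²) = 11.483 (area = (32/2)·11.483²·sin(360°/32) = 411.61 mm²); the sphere at (2.5, 12): section is a regular 32-gon, circumradius = √(r²−h²) = √(12²−10.12²) = 6.449 (area = (32/2)·6.449²·sin(360°/32) = 129.81 mm²); Taking the union: the regions partially overlap — summed areas 541.42 mm² minus the doubly-counted overlap 47.26 mm² gives 494.16 mm² — area = 494.16 mm². So its area = 494.16 mm². Layer 58 is larger (589.98 vs 494.16 mm²).

layer 58 (z = 18.56 mm)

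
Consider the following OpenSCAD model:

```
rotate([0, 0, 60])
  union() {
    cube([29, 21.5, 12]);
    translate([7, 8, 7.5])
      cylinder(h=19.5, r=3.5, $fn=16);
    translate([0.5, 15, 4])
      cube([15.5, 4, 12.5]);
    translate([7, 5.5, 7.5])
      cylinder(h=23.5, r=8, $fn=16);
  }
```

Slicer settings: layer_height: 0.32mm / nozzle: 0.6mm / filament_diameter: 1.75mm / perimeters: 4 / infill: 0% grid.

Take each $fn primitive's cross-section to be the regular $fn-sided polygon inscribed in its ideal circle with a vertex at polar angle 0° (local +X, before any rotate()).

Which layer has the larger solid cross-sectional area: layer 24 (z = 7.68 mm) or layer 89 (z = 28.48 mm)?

layer 24 (z = 7.68 mm)

Layer 24 (z = 7.68): the cube is present — its section is the full 29×21.5 rectangle (area 623.50 mm²); the r=3.5 cylinder at (7, 8) gives a regular 16-gon of circumradius 3.5 (constant along its height) (area = (16/2)·3.500²·sin(360°/16) = 37.50 mm²); the 15.5×4 cube at (0.5, 15) contributes its full rectangle (area 62.00 mm²); the r=8 cylinder at (7, 5.5) contributes a regular 16-gon of circumradius 8 (area = (16/2)·8.000²·sin(360°/16) = 195.93 mm²); Combining (union): the regions partially overlap — summed areas 918.94 mm² minus the doubly-counted overlap 272.17 mm² gives 646.76 mm² — area = 646.76 mm²; (rotated 60° about Z; rotation is an isometry so areas/perimeters/island counts are preserved). So its area = 646.76 mm². Layer 89 (z = 28.48): the cube does not reach this height (z outside [0, 12]); the cylinder at (7, 8) does not reach this height (z outside [7.5, 27]); the cube at (0.5, 15) is not intersected at this z (z outside [4, 16.5]); the r=8 cylinder at (7, 5.5) gives a regular 16-gon of circumradius 8 (constant along its height) (area = (16/2)·8.000²·sin(360°/16) = 195.93 mm²); Combining (union): only the r=8 cylinder at (7, 5.5) is present, so the union is just that shape — area = 195.93 mm²; (whole slice rotated 60° about Z — lengths, areas and connectivity unchanged). So its area = 195.93 mm². Layer 24 is larger (646.76 vs 195.93 mm²).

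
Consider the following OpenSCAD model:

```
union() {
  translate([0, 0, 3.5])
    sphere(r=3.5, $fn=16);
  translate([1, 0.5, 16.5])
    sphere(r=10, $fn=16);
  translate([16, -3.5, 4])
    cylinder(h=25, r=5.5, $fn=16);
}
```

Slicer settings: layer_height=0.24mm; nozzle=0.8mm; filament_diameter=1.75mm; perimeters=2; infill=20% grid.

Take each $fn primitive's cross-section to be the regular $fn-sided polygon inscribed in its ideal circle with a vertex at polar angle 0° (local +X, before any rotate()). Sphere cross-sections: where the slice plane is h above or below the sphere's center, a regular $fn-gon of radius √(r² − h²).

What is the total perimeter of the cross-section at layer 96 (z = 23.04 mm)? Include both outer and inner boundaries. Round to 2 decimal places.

81.56 mm

At z = 23.04 mm: the sphere does not reach this height (|z−center|=19.540 > r=3.5); the sphere at (1, 0.5): section is a regular 16-gon, circumradius = √(r²−h²) = √(10²−6.54²) = 7.565 (perimeter = 2·16·7.565·sin(180°/16) = 47.23 mm); the r=5.5 cylinder at (16, -3.5) gives a regular 16-gon of circumradius 5.5 (constant along its height) (perimeter = 2·16·5.500·sin(180°/16) = 34.34 mm); Combining (union): the 2 present regions are separate (no shared area or edge), so areas and boundary lengths simply add and each stays a separate island — boundary = 81.56 mm. Overall, the cross-section has 2 separate islands. Total boundary length (outer) = 81.56 mm.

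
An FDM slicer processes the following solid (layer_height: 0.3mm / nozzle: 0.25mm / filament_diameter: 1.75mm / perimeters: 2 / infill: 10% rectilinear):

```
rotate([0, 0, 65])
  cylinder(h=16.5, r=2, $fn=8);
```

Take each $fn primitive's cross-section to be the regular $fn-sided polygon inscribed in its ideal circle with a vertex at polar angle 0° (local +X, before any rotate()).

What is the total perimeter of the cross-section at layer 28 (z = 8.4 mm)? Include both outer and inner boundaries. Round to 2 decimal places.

12.25 mm

At z = 8.4 mm: the r=2 cylinder contributes a regular 8-gon of circumradius 2 (perimeter = 2·8·2.000·sin(180°/8) = 12.25 mm); (rotated 65° about Z; rotation is an isometry so areas/perimeters/island counts are preserved). Overall, the cross-section is a single solid region. Total boundary length (outer) = 12.25 mm.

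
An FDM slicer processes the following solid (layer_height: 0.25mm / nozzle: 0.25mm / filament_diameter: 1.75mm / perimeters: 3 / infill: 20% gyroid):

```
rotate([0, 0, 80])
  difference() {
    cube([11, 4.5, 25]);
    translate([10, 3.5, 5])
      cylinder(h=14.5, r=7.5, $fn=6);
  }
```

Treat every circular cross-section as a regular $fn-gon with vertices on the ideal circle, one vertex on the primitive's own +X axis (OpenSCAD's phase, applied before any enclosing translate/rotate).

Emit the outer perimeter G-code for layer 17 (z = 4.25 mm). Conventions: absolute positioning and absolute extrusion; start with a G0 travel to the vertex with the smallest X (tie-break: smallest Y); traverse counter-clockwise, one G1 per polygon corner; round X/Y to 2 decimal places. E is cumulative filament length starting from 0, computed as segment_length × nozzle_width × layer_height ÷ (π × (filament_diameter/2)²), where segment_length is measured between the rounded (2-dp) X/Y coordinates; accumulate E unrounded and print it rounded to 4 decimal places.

At z = 4.25 mm: the cube is present — its section is the full 11×4.5 rectangle; the cylinder at (10, 3.5) does not reach this height (z outside [5, 19.5]); Taking the first minus the rest: none of the subtracted shapes is present at this height, so the 11×4.5 cube is unchanged — 1 connected region; (rotated 80° about Z; rotation is an isometry so areas/perimeters/island counts are preserved). The outline is a single polygon with 4 vertices. Extrusion per mm of travel: 0.25 × 0.25 / (π × 0.875²) = 0.025984. Accumulating E over each segment gives final E = 0.8053.

G0 X-4.43 Y0.78 Z4.25
G1 X0.00 Y0.00 E0.1169
G1 X1.91 Y10.83 E0.4026
G1 X-2.52 Y11.61 E0.5195
G1 X-4.43 Y0.78 E0.8053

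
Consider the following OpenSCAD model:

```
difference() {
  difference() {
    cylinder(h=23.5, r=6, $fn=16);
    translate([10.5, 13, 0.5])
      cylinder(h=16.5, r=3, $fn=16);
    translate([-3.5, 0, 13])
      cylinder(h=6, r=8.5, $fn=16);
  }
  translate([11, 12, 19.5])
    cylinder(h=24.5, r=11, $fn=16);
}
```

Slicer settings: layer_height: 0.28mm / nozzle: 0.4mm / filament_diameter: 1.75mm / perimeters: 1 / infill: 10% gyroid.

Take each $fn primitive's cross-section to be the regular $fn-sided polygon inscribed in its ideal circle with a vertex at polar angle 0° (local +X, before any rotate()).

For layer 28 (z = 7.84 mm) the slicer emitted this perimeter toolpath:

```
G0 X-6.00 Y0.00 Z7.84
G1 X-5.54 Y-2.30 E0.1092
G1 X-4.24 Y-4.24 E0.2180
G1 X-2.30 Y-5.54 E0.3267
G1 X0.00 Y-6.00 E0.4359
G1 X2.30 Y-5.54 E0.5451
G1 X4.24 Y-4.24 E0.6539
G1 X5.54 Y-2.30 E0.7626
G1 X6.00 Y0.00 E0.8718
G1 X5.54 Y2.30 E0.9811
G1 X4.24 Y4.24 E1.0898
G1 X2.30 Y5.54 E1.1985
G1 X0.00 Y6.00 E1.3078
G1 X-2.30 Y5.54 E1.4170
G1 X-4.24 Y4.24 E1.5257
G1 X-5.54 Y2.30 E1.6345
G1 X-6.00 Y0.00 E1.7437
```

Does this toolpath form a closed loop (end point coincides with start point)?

yes

Start point (G0): (-6.00, 0.00). End point (last G1): the path returns to the start — closed.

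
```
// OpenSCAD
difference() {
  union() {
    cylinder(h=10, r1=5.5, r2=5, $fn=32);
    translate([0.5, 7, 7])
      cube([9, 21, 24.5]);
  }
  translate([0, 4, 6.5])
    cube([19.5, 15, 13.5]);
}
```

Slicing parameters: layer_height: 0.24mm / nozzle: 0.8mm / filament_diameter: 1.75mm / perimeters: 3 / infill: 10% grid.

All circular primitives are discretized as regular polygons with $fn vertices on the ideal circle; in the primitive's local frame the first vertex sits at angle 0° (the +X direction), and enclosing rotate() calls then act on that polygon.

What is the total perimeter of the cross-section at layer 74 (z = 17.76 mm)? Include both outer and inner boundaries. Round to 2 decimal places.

36.00 mm

At z = 17.76 mm: the cone is absent (z outside [0, 10]); the 9×21 cube at (0.5, 7) contributes its full rectangle (perimeter 60.00 mm); Merging all regions: only the 9×21 cube at (0.5, 7) is present, so the union is just that shape — boundary = 60.00 mm; the cube at (0, 4) is present — its section is the full 19.5×15 rectangle (perimeter 69.00 mm); After the difference (first − rest): starting from that combined region, the 19.5×15 cube at (0, 4) partially overlaps it — only the 108.00 mm² overlap (of its 292.50 mm²) is removed, clipping the outline — boundary = 36.00 mm. Overall, the cross-section is a single solid region. Total boundary length (outer) = 36.00 mm.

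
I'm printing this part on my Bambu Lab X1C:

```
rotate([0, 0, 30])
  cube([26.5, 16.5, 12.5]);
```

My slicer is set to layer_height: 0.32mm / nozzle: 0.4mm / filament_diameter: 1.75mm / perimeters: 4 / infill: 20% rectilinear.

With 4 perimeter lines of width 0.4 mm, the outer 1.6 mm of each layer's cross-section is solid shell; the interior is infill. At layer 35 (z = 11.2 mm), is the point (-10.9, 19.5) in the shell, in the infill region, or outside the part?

At z = 11.2 mm: the cube is present — its section is the full 26.5×16.5 rectangle; (rotated 30° about Z; rotation is an isometry so areas/perimeters/island counts are preserved). Overall, the cross-section is a single solid region. Undo the 30° rotation: the query point maps to (0.310, 22.337) in the un-rotated model frame. The nearest boundary edge runs (26.50, 16.50)→(0.00, 16.50); distance from the point to it = 5.84 mm. The point is not inside any of the regions above, so it lies outside the cross-section (5.84 mm from the nearest boundary).

outside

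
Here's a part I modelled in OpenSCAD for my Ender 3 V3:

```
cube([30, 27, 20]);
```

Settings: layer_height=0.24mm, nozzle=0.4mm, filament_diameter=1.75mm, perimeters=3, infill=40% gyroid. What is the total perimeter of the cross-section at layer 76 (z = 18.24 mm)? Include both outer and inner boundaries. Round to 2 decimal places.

At z = 18.24 mm: the cube (footprint 30×27) is included at this height (perimeter 114.00 mm). Overall, the cross-section is a single solid region. Total boundary length (outer) = 114.00 mm.

114.00 mm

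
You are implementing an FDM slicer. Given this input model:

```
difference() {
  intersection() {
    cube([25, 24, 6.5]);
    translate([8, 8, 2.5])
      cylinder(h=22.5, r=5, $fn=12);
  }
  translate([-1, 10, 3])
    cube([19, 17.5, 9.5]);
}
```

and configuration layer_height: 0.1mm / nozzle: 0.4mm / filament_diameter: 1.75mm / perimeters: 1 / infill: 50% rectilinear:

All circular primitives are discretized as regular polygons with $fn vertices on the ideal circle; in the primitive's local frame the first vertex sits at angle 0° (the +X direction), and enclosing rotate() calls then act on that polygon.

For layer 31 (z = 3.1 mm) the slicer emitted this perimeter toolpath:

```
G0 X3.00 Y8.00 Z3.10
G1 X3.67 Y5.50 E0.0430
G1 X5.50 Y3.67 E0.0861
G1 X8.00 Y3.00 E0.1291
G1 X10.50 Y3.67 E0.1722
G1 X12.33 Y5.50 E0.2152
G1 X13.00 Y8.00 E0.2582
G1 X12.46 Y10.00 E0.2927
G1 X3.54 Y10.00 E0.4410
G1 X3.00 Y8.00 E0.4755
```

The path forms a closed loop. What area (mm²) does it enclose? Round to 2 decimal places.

Apply the shoelace formula to the sequence of (X, Y) vertices; enclosed area = 56.42 mm².

56.42 mm²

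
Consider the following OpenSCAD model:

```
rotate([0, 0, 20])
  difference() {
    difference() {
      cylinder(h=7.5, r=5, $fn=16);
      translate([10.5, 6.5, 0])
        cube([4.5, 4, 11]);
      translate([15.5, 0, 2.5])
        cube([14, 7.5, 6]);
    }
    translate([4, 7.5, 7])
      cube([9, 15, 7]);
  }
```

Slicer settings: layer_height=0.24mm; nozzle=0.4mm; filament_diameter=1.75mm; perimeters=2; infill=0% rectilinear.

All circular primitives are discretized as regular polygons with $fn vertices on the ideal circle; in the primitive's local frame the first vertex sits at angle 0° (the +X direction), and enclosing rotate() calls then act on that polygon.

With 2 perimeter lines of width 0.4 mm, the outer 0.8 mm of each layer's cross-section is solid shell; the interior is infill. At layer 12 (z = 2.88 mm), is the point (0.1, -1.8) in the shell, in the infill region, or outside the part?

At z = 2.88 mm: the cylinder: section is a regular 16-gon, circumradius r=5; the cube at (10.5, 6.5) is present — its section is the full 4.5×4 rectangle; the 14×7.5 cube at (15.5, 0) contributes its full rectangle; Taking the first minus the rest: starting from the r=5 cylinder, the 4.5×4 cube at (10.5, 6.5) misses the remaining region (no effect); the 14×7.5 cube at (15.5, 0) misses the remaining region (no effect) — 1 connected region; the cube at (4, 7.5) is absent (z outside [7, 14]); Subtracting the remaining from the first: none of the subtracted shapes is present at this height, so the result so far is unchanged — 1 connected region; (rotated 20° about Z; rotation is an isometry so areas/perimeters/island counts are preserved). Overall, the cross-section is a single solid region. Undo the 20° rotation: the query point maps to (-0.522, -1.726) in the un-rotated model frame. The nearest boundary edge runs (-0.00, -5.00)→(-1.91, -4.62); distance from the point to it = 3.11 mm. The point is inside the cross-section and 3.11 mm from the nearest boundary — more than the 0.8 mm shell width (2 × 0.4), so it's in the infill interior.

infill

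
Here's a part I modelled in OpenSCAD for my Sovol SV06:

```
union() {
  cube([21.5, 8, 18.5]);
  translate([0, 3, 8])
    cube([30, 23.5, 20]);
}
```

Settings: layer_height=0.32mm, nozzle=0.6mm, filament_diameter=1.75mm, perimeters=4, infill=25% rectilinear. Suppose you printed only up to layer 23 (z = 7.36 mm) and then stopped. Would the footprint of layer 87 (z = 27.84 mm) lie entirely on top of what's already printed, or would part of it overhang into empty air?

Compare the two slices. At z = 7.36: the cube is present — its section is the full 21.5×8 rectangle (area 172.00 mm²); the cube at (0, 3) is absent (z outside [8, 28]); Combining (union): only the 21.5×8 cube is present, so the union is just that shape — area = 172.00 mm². At z = 27.84: the cube is absent (z outside [0, 18.5]); the 30×23.5 cube at (0, 3) contributes its full rectangle (area 705.00 mm²); Taking the union: only the 30×23.5 cube at (0, 3) is present, so the union is just that shape — area = 705.00 mm². Checking containment: at z = 27.84 the cross-section extends beyond the z = 7.36 cross-section by about 597.50 mm².

part overhangs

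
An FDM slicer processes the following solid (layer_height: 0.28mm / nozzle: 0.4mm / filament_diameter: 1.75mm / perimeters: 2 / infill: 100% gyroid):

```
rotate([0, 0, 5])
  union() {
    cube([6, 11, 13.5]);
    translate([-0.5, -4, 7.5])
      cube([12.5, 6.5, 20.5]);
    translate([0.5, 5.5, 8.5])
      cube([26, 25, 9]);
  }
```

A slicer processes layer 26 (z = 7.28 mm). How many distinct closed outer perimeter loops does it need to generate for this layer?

At z = 7.28 mm: the cube (footprint 6×11) is included at this height; the cube at (-0.5, -4) is not intersected at this z (z outside [7.5, 28]); the cube at (0.5, 5.5) does not reach this height (z outside [8.5, 17.5]); Merging all regions: only the 6×11 cube is present, so the union is just that shape — 1 connected region; (rotated 5° about Z; rotation is an isometry so areas/perimeters/island counts are preserved). The result has 1 disconnected region.

1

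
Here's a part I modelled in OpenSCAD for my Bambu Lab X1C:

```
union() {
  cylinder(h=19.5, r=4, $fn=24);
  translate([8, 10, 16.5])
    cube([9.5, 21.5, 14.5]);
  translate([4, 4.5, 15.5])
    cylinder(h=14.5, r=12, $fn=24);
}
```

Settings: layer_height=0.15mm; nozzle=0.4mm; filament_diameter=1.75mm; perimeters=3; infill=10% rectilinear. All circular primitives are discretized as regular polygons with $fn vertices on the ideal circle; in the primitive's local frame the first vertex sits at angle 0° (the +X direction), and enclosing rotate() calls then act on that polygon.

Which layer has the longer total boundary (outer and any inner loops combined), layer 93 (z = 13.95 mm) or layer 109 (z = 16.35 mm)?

layer 109 (z = 16.35 mm)

Layer 93 (z = 13.95): the r=4 cylinder contributes a regular 24-gon of circumradius 4 (perimeter = 2·24·4.000·sin(180°/24) = 25.06 mm); the cube at (8, 10) is not intersected at this z (z outside [16.5, 31]); the cylinder at (4, 4.5) is absent (z outside [15.5, 30]); Taking the union: only the r=4 cylinder is present, so the union is just that shape — boundary = 25.06 mm. So its perimeter = 25.06 mm. Layer 109 (z = 16.35): the cylinder: section is a regular 24-gon, circumradius r=4 (perimeter = 2·24·4.000·sin(180°/24) = 25.06 mm); the cube at (8, 10) is not intersected at this z (z outside [16.5, 31]); the cylinder at (4, 4.5): section is a regular 24-gon, circumradius r=12 (perimeter = 2·24·12.000·sin(180°/24) = 75.18 mm); Taking the union: the r=4 cylinder lies entirely inside the r=12 cylinder at (4, 4.5), so the union is just the r=12 cylinder at (4, 4.5) — boundary = 75.18 mm. So its perimeter = 75.18 mm. Layer 109 is larger (75.18 vs 25.06 mm).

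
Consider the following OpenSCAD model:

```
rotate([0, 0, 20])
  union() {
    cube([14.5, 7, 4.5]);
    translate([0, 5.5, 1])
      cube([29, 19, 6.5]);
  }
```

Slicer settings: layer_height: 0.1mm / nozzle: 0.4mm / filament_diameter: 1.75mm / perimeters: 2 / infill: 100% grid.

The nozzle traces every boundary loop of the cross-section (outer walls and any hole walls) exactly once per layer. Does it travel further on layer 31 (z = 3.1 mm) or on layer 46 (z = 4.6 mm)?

layer 31 (z = 3.1 mm)

Layer 31 (z = 3.1): the 14.5×7 cube contributes its full rectangle (perimeter 43.00 mm); the 29×19 cube at (0, 5.5) contributes its full rectangle (perimeter 96.00 mm); Merging all regions: the regions partially overlap (shared area 21.75 mm²), so the edge portions inside another operand are dropped and the merged outline is re-measured after clipping — boundary = 107.00 mm; (whole slice rotated 20° about Z — lengths, areas and connectivity unchanged). So its perimeter = 107.00 mm. Layer 46 (z = 4.6): the cube is not intersected at this z (z outside [0, 4.5]); the 29×19 cube at (0, 5.5) contributes its full rectangle (perimeter 96.00 mm); Merging all regions: only the 29×19 cube at (0, 5.5) is present, so the union is just that shape — boundary = 96.00 mm; (whole slice rotated 20° about Z — lengths, areas and connectivity unchanged). So its perimeter = 96.00 mm. Layer 31 is larger (107.00 vs 96.00 mm).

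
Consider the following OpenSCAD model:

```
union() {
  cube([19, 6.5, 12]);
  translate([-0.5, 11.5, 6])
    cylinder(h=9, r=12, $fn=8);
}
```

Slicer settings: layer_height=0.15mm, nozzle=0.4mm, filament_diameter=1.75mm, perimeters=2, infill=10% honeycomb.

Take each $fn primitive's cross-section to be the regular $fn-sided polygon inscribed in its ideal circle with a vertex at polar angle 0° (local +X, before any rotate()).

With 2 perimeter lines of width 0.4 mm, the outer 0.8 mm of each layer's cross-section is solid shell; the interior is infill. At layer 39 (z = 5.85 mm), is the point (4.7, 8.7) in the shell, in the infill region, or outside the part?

outside

At z = 5.85 mm: the cube is present — its section is the full 19×6.5 rectangle; the cylinder at (-0.5, 11.5) does not reach this height (z outside [6, 15]); Combining (union): only the 19×6.5 cube is present, so the union is just that shape — 1 connected region. Overall, the cross-section is a single solid region. The nearest boundary edge runs (19.00, 6.50)→(0.00, 6.50); distance from the point to it = 2.20 mm. The point is not inside any of the regions above, so it lies outside the cross-section (2.20 mm from the nearest boundary).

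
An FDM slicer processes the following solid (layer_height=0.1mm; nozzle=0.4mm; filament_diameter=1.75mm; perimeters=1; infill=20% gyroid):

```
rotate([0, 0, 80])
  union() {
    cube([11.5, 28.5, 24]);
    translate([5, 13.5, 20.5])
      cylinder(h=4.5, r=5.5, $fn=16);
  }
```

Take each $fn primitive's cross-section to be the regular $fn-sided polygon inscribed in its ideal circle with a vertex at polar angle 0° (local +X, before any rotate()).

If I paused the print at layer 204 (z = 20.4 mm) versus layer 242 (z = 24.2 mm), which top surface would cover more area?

Layer 204 (z = 20.4): the cube (footprint 11.5×28.5) is included at this height (area 327.75 mm²); the cylinder at (5, 13.5) does not reach this height (z outside [20.5, 25]); Merging all regions: only the 11.5×28.5 cube is present, so the union is just that shape — area = 327.75 mm²; (whole slice rotated 80° about Z — lengths, areas and connectivity unchanged). So its area = 327.75 mm². Layer 242 (z = 24.2): the cube does not reach this height (z outside [0, 24]); the cylinder at (5, 13.5): section is a regular 16-gon, circumradius r=5.5 (area = (16/2)·5.500²·sin(360°/16) = 92.61 mm²); Merging all regions: only the r=5.5 cylinder at (5, 13.5) is present, so the union is just that shape — area = 92.61 mm²; (rotated 80° about Z; rotation is an isometry so areas/perimeters/island counts are preserved). So its area = 92.61 mm². Layer 204 is larger (327.75 vs 92.61 mm²).

layer 204 (z = 20.4 mm)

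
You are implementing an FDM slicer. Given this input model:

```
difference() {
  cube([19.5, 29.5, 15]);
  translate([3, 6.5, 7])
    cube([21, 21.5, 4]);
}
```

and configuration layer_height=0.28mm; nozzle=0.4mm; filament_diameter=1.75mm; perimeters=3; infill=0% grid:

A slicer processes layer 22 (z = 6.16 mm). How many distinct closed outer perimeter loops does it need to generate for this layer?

At z = 6.16 mm: the 19.5×29.5 cube contributes its full rectangle; the cube at (3, 6.5) does not reach this height (z outside [7, 11]); After the difference (first − rest): none of the subtracted shapes is present at this height, so the 19.5×29.5 cube is unchanged — 1 connected region. The result has 1 disconnected region.

1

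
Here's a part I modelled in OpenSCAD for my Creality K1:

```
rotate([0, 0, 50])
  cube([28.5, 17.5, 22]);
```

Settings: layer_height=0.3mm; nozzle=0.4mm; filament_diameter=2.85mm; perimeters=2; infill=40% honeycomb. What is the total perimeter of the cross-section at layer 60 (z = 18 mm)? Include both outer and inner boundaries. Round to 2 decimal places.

92.00 mm

At z = 18 mm: the 28.5×17.5 cube contributes its full rectangle (perimeter 92.00 mm); (rotated 50° about Z; rotation is an isometry so areas/perimeters/island counts are preserved). Overall, the cross-section is a single solid region. Total boundary length (outer) = 92.00 mm.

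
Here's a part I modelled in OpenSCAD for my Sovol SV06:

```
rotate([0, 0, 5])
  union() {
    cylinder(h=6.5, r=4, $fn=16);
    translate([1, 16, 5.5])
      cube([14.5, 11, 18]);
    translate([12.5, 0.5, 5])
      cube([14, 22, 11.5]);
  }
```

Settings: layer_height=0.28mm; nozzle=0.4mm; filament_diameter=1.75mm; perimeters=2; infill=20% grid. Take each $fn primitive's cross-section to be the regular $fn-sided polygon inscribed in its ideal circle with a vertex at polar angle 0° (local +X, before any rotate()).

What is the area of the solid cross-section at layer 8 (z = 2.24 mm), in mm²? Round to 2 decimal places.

At z = 2.24 mm: the r=4 cylinder gives a regular 16-gon of circumradius 4 (constant along its height) (area = (16/2)·4.000²·sin(360°/16) = 48.98 mm²); the cube at (1, 16) is absent (z outside [5.5, 23.5]); the cube at (12.5, 0.5) is absent (z outside [5, 16.5]); Merging all regions: only the r=4 cylinder is present, so the union is just that shape — area = 48.98 mm²; (rotated 5° about Z; rotation is an isometry so areas/perimeters/island counts are preserved). Overall, the cross-section is a single solid region. Net area = 48.98 mm².

48.98 mm²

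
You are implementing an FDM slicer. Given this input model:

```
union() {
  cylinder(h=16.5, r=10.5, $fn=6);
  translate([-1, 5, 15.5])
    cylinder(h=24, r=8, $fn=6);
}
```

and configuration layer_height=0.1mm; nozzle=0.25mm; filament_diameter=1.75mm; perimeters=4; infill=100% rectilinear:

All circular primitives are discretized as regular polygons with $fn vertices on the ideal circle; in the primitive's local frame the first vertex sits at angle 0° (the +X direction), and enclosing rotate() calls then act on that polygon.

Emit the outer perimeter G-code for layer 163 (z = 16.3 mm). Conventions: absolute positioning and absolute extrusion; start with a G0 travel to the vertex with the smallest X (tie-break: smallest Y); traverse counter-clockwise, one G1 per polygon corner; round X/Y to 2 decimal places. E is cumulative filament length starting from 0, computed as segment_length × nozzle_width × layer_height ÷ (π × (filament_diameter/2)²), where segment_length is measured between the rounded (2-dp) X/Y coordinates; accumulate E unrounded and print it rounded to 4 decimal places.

G0 X-10.50 Y0.00 Z16.30
G1 X-5.25 Y-9.09 E0.1091
G1 X5.25 Y-9.09 E0.2182
G1 X10.50 Y0.00 E0.3273
G1 X5.25 Y9.09 E0.4365
G1 X4.64 Y9.09 E0.4428
G1 X3.00 Y11.93 E0.4769
G1 X-5.00 Y11.93 E0.5600
G1 X-9.00 Y5.00 E0.6432
G1 X-8.31 Y3.80 E0.6576
G1 X-10.50 Y0.00 E0.7032

At z = 16.3 mm: the r=10.5 cylinder gives a regular 6-gon of circumradius 10.5 (constant along its height); the cylinder at (-1, 5): section is a regular 6-gon, circumradius r=8; Merging all regions: the regions partially overlap (shared area 132.45 mm²), so overlapping operands fuse into one piece — 1 connected region. The outline is a single polygon with 10 vertices. Extrusion per mm of travel: 0.25 × 0.1 / (π × 0.875²) = 0.010394. Accumulating E over each segment gives final E = 0.7032.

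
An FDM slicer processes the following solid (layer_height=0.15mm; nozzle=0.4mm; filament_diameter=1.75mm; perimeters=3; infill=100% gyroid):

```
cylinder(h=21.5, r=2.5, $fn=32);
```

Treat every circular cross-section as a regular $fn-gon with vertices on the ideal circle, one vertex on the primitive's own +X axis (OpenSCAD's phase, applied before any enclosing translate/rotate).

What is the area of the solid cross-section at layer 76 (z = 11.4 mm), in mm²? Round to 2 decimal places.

19.51 mm²

At z = 11.4 mm: the r=2.5 cylinder gives a regular 32-gon of circumradius 2.5 (constant along its height) (area = (32/2)·2.500²·sin(360°/32) = 19.51 mm²). Overall, the cross-section is a single solid region. Net area = 19.51 mm².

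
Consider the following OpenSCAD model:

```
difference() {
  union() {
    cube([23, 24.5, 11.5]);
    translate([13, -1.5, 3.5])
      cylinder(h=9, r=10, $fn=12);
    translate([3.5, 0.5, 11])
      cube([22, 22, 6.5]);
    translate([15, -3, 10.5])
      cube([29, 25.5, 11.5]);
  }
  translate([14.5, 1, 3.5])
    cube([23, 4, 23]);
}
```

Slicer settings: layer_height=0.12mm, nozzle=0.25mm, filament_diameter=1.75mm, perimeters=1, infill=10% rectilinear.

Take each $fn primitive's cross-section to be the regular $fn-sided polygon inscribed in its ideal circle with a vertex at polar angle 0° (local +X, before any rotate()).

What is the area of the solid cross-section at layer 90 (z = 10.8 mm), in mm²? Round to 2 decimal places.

At z = 10.8 mm: the cube (footprint 23×24.5) is included at this height (area 563.50 mm²); the cylinder at (13, -1.5): section is a regular 12-gon, circumradius r=10 (area = (12/2)·10.000²·sin(360°/12) = 300.00 mm²); the cube at (3.5, 0.5) does not reach this height (z outside [11, 17.5]); the cube at (15, -3) is present — its section is the full 29×25.5 rectangle (area 739.50 mm²); Taking the union: the regions partially overlap — summed areas 1603.00 mm² minus the doubly-counted overlap 324.00 mm² gives 1279.00 mm² — area = 1279.00 mm²; the 23×4 cube at (14.5, 1) contributes its full rectangle (area 92.00 mm²); Taking the first minus the rest: starting from the result so far (1279.00 mm²), the 23×4 cube at (14.5, 1) lies wholly inside it (removes its full 92.00 mm² and its 54.00 mm outline becomes a hole wall) — area = 1187.00 mm². Overall, the cross-section is one region with 1 hole. Net area = 1187.00 mm².

1187.00 mm²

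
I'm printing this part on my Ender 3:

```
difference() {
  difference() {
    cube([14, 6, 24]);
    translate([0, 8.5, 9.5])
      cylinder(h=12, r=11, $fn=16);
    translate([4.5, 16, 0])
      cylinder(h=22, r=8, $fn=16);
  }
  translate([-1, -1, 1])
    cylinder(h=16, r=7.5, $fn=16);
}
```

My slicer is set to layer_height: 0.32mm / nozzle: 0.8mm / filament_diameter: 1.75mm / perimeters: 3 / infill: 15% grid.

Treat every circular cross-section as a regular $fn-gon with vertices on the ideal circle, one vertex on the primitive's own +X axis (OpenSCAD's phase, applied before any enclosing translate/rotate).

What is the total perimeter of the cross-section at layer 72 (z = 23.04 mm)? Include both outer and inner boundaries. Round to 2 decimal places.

40.00 mm

At z = 23.04 mm: the cube (footprint 14×6) is included at this height (perimeter 40.00 mm); the cylinder at (0, 8.5) is absent (z outside [9.5, 21.5]); the cylinder at (4.5, 16) is absent (z outside [0, 22]); Subtracting the remaining from the first: none of the subtracted shapes is present at this height, so the 14×6 cube is unchanged — boundary = 40.00 mm; the cylinder at (-1, -1) is absent (z outside [1, 17]); Subtracting the remaining from the first: none of the subtracted shapes is present at this height, so that combined region is unchanged — boundary = 40.00 mm. Overall, the cross-section is a single solid region. Total boundary length (outer) = 40.00 mm.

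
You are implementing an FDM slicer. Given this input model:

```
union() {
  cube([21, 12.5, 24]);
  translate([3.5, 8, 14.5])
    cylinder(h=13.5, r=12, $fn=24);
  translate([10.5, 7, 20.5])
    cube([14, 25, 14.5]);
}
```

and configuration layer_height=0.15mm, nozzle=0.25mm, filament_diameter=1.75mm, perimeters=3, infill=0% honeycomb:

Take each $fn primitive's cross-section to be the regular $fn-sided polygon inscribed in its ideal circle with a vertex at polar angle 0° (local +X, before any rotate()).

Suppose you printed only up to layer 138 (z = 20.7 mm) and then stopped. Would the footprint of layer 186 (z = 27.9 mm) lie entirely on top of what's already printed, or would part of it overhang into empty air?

Compare the two slices. At z = 20.7: the cube (footprint 21×12.5) is included at this height (area 262.50 mm²); the r=12 cylinder at (3.5, 8) gives a regular 24-gon of circumradius 12 (constant along its height) (area = (24/2)·12.000²·sin(360°/24) = 447.24 mm²); the cube at (10.5, 7) (footprint 14×25) is included at this height (area 350.00 mm²); Taking the union: the regions partially overlap — summed areas 1059.74 mm² minus the doubly-counted overlap 254.05 mm² gives 805.69 mm² — area = 805.69 mm². At z = 27.9: the cube does not reach this height (z outside [0, 24]); the r=12 cylinder at (3.5, 8) contributes a regular 24-gon of circumradius 12 (area = (24/2)·12.000²·sin(360°/24) = 447.24 mm²); the cube at (10.5, 7) (footprint 14×25) is included at this height (area 350.00 mm²); Combining (union): the regions partially overlap — summed areas 797.24 mm² minus the doubly-counted overlap 38.29 mm² gives 758.95 mm² — area = 758.95 mm². Checking containment: the cross-section at z = 27.9 is a subset of the cross-section at z = 20.7.

entirely on top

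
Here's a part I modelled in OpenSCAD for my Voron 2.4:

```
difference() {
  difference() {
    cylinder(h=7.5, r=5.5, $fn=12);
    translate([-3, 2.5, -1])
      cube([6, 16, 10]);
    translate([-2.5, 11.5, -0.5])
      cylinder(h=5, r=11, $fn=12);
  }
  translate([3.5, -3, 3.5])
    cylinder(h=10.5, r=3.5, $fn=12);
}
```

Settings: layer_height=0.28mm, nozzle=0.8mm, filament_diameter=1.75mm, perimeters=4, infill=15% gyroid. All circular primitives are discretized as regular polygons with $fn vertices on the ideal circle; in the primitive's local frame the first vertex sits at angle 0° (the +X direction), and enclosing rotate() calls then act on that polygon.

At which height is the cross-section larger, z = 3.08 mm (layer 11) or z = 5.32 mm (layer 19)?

layer 11 (z = 3.08 mm)

Layer 11 (z = 3.08): the cylinder: section is a regular 12-gon, circumradius r=5.5 (area = (12/2)·5.500²·sin(360°/12) = 90.75 mm²); the cube at (-3, 2.5) (footprint 6×16) is included at this height (area 96.00 mm²); the r=11 cylinder at (-2.5, 11.5) gives a regular 12-gon of circumradius 11 (constant along its height) (area = (12/2)·11.000²·sin(360°/12) = 363.00 mm²); Taking the first minus the rest: starting from the r=5.5 cylinder (90.75 mm²), the 6×16 cube at (-3, 2.5) partially overlaps it — only the 15.54 mm² overlap (of its 96.00 mm²) is removed, clipping the outline; the r=11 cylinder at (-2.5, 11.5) partially overlaps it — only the 14.73 mm² overlap (of its 363.00 mm²) is removed, clipping the outline — area = 60.47 mm²; the cylinder at (3.5, -3) does not reach this height (z outside [3.5, 14]); Taking the first minus the rest: none of the subtracted shapes is present at this height, so the result so far is unchanged — area = 60.47 mm². So its area = 60.47 mm². Layer 19 (z = 5.32): the r=5.5 cylinder contributes a regular 12-gon of circumradius 5.5 (area = (12/2)·5.500²·sin(360°/12) = 90.75 mm²); the 6×16 cube at (-3, 2.5) contributes its full rectangle (area 96.00 mm²); the cylinder at (-2.5, 11.5) does not reach this height (z outside [-0.5, 4.5]); Subtracting the remaining from the first: starting from the r=5.5 cylinder (90.75 mm²), the 6×16 cube at (-3, 2.5) partially overlaps it — only the 15.54 mm² overlap (of its 96.00 mm²) is removed, clipping the outline — area = 75.21 mm²; the cylinder at (3.5, -3): section is a regular 12-gon, circumradius r=3.5 (area = (12/2)·3.500²·sin(360°/12) = 36.75 mm²); After the difference (first − rest): starting from that combined region (75.21 mm²), the r=3.5 cylinder at (3.5, -3) partially overlaps it — only the 20.94 mm² overlap (of its 36.75 mm²) is removed, clipping the outline — area = 54.27 mm². So its area = 54.27 mm². Layer 11 is larger (60.47 vs 54.27 mm²).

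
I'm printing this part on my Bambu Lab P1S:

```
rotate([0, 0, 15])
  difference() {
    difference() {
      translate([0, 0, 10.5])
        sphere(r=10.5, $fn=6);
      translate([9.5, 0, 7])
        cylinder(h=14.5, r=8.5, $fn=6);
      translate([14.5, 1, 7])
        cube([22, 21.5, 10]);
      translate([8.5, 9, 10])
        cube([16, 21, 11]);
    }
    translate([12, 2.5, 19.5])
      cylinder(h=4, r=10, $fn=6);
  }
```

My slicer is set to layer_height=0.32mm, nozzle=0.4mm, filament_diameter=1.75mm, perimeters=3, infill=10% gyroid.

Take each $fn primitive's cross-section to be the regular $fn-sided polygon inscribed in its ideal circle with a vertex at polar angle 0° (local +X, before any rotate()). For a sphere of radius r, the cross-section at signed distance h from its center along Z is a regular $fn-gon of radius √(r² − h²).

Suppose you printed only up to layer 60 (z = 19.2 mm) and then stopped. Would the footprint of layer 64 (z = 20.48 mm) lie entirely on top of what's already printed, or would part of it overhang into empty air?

Compare the two slices. At z = 19.2: the sphere: section is a regular 6-gon, circumradius = √(r²−h²) = √(10.5²−8.7²) = 5.879 (area = (6/2)·5.879²·sin(360°/6) = 89.79 mm²); the r=8.5 cylinder at (9.5, 0) contributes a regular 6-gon of circumradius 8.5 (area = (6/2)·8.500²·sin(360°/6) = 187.71 mm²); the cube at (14.5, 1) is not intersected at this z (z outside [7, 17]); the cube at (8.5, 9) (footprint 16×21) is included at this height (area 336.00 mm²); Subtracting the remaining from the first: starting from the r=10.5 sphere (89.79 mm²), the r=8.5 cylinder at (9.5, 0) partially overlaps it — only the 20.61 mm² overlap (of its 187.71 mm²) is removed, clipping the outline; the 16×21 cube at (8.5, 9) misses the remaining region (no effect) — area = 69.18 mm²; the cylinder at (12, 2.5) is absent (z outside [19.5, 23.5]); Subtracting the remaining from the first: none of the subtracted shapes is present at this height, so that combined region is unchanged — area = 69.18 mm²; (whole slice rotated 15° about Z — lengths, areas and connectivity unchanged). At z = 20.48: the r=10.5 sphere contributes a regular 6-gon of circumradius √(10.5²−9.98²) = 3.263 (area = (6/2)·3.263²·sin(360°/6) = 27.67 mm²); the r=8.5 cylinder at (9.5, 0) contributes a regular 6-gon of circumradius 8.5 (area = (6/2)·8.500²·sin(360°/6) = 187.71 mm²); the cube at (14.5, 1) is absent (z outside [7, 17]); the 16×21 cube at (8.5, 9) contributes its full rectangle (area 336.00 mm²); Taking the first minus the rest: starting from the r=10.5 sphere (27.67 mm²), the r=8.5 cylinder at (9.5, 0) partially overlaps it — only the 4.44 mm² overlap (of its 187.71 mm²) is removed, clipping the outline; the 16×21 cube at (8.5, 9) misses the remaining region (no effect) — area = 23.23 mm²; the r=10 cylinder at (12, 2.5) gives a regular 6-gon of circumradius 10 (constant along its height) (area = (6/2)·10.000²·sin(360°/6) = 259.81 mm²); Taking the first minus the rest: starting from the result so far (23.23 mm²), the r=10 cylinder at (12, 2.5) misses the remaining region (no effect) — area = 23.23 mm²; (whole slice rotated 15° about Z — lengths, areas and connectivity unchanged). Checking containment: the cross-section at z = 20.48 is a subset of the cross-section at z = 19.2.

entirely on top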